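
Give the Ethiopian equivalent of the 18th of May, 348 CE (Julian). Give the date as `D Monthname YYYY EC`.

23 Ginbot 340 EC

Julian Day Number of the source date = 1848303.
Converting JDN 1848303 to the Ethiopian calendar gives 23 Ginbot 340 EC.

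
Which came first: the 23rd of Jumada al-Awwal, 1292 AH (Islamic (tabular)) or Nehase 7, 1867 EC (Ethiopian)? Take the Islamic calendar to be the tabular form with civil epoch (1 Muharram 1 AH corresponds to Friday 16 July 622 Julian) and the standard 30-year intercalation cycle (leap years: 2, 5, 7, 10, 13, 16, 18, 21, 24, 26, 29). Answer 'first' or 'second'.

The two dates have Julian Day Numbers 2406067 and 2406113 respectively.
Since 2406067 < 2406113, the first date comes first.

first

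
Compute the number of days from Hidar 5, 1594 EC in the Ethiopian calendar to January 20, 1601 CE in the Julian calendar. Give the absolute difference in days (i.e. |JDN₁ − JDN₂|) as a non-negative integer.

First date → JDN 2306128; second date → JDN 2305843.
The interval is |2306128 − 2305843| = 285 days.

285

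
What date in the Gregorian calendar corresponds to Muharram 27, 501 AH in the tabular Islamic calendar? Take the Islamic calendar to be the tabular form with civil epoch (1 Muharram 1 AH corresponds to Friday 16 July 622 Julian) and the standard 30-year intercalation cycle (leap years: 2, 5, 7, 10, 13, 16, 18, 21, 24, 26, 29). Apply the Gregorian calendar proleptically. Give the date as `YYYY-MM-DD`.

Julian Day Number of the source date = 2125649.
Converting JDN 2125649 to the Gregorian calendar gives 24 September 1107 CE.

1107-09-24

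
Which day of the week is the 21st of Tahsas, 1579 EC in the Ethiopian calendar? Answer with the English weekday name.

Equivalently 27 December 1586 Gregorian, JDN 2300695.
JDN 2300695 mod 7 = 5, and JDN 0 was a Monday, so this is a Saturday.

Saturday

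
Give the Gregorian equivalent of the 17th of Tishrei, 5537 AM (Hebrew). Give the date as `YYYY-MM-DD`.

1776-09-30

Julian Day Number of the source date = 2370004.
Converting JDN 2370004 to the Gregorian calendar gives 30 September 1776 CE.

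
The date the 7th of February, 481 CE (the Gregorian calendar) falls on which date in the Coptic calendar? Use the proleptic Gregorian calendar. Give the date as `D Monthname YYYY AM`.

Julian Day Number of the source date = 1896780.
Converting JDN 1896780 to the Coptic calendar gives 12 Meshir 197 AM.

12 Meshir 197 AM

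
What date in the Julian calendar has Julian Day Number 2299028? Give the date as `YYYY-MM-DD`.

JDN 2299028 is 4 June 1582 in the Gregorian calendar.
In the Julian calendar that day is 1582-05-25.

1582-05-25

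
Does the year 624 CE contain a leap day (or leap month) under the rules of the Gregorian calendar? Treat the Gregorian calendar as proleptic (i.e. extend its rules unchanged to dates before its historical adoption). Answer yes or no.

624 is divisible by 4 and not by 100, so it is a leap year.

yes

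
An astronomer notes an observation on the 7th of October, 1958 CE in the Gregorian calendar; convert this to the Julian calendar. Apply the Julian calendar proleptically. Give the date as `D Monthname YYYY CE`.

24 September 1958 CE

The Julian–Gregorian offset here is 13 days (Julian trailing).
7 October 1958 Gregorian − 13 days → 24 September 1958 Julian.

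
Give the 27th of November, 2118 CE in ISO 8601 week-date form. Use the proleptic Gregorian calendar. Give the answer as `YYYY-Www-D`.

The weekday is Sunday (ISO weekday 7).
That Sunday belongs to ISO week 47 of ISO year 2118.

2118-W47-7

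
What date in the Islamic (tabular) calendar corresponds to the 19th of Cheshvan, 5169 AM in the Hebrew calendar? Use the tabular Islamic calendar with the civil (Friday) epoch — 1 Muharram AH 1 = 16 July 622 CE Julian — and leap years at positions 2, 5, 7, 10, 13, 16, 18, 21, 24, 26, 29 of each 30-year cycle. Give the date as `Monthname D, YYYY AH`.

The source date corresponds to 18 November 1408 in the proleptic Gregorian calendar (JDN 2235643).
That day falls on 19 Jumada al-Thani 811 AH in the tabular Islamic calendar.

Jumada al-Thani 19, 811 AH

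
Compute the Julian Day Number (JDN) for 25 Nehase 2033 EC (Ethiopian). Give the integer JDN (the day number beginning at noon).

2466763

In the Gregorian calendar the same day is 31 August 2041.
JDN 2451545 is 1 January 2000 CE (Gregorian); the target day is +15218 days from there, so JDN = 2466763.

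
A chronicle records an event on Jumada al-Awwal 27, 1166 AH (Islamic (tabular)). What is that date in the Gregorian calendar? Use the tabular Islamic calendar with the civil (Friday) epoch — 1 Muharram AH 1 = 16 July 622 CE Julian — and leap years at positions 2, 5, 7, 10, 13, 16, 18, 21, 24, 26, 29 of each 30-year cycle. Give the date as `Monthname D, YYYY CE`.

April 1, 1753 CE

Both dates share Julian Day Number 2361421; in the Gregorian calendar that is 1 April 1753 CE.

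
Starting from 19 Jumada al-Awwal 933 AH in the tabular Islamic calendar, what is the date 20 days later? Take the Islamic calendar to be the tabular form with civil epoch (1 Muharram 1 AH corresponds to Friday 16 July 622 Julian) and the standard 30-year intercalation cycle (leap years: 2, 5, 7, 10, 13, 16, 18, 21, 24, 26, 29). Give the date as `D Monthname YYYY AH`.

9 Jumada al-Thani 933 AH

Counting 20 days forward from JDN 2278846 reaches JDN 2278866, which is 9 Jumada al-Thani 933 AH.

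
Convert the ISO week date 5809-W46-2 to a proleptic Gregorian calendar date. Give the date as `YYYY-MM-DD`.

5809-11-14

ISO week 1 of 5809 is the week containing the first Thursday of 5809.
Week 46, day 2 (Tuesday) lands on 5809-11-14.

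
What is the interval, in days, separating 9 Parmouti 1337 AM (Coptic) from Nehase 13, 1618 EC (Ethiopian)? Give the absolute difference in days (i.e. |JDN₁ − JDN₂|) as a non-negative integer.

1950

JDN of the first date = 2313222.
JDN of the second date = 2315172.
|2315172 − 2313222| = 1950.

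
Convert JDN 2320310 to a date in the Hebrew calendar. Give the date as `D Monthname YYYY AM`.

22 Elul 5400 AM

The Gregorian equivalent of JDN 2320310 is 9 September 1640.
In the Hebrew calendar that day is 22 Elul 5400 AM.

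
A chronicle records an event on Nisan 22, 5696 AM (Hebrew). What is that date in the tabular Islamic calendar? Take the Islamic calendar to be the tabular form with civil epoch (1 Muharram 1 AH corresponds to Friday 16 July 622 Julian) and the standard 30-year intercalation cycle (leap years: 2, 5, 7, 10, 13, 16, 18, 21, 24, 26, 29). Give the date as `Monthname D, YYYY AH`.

Muharram 22, 1355 AH

Julian Day Number of the source date = 2428273.
Converting JDN 2428273 to the tabular Islamic calendar gives 22 Muharram 1355 AH.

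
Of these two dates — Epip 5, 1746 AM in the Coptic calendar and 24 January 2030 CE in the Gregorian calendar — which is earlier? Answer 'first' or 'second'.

second

Converting both to JDN: 2462695 vs 2462526; the smaller is the second.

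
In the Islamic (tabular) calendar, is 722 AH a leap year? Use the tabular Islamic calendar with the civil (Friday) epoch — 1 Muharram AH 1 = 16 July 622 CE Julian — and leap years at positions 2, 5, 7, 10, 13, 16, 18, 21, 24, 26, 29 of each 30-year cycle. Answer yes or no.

Year 722 AH is year 2 of its 30-year cycle; leap positions are 2, 5, 7, 10, 13, 16, 18, 21, 24, 26, 29, so it is a leap year (355 days).

yes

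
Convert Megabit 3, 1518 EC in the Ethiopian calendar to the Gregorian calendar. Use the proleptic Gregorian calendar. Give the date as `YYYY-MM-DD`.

1526-03-09

Both dates share Julian Day Number 2278487; in the Gregorian calendar that is 9 March 1526 CE.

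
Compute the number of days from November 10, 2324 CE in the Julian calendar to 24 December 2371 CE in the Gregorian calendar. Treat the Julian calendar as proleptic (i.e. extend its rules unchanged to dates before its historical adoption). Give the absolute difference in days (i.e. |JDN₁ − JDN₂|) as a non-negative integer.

JDN of the first date = 2570213.
JDN of the second date = 2587407.
|2587407 − 2570213| = 17194.

17194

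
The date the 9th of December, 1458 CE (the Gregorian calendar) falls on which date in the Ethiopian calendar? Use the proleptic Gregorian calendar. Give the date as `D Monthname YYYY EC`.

Both dates share Julian Day Number 2253926; in the Ethiopian calendar that is 4 Tahsas 1451 EC.

4 Tahsas 1451 EC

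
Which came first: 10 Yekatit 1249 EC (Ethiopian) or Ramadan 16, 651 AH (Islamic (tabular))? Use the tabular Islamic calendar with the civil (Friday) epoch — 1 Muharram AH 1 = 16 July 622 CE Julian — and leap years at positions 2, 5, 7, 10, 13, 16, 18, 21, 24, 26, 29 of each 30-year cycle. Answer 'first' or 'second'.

First date → JDN 2180212; second date → JDN 2179029.
JDN 2179029 < JDN 2180212, so the second date is earlier.

second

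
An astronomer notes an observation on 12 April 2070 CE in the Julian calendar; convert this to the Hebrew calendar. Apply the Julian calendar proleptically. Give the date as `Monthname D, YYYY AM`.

Iyar 14, 5830 AM

Julian Day Number of the source date = 2477227.
Converting JDN 2477227 to the Hebrew calendar gives 14 Iyar 5830 AM.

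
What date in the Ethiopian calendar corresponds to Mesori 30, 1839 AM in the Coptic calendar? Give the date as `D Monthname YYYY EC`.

The source date corresponds to 6 September 2123 in the Gregorian calendar (JDN 2496718).
That day falls on 30 Nehase 2115 EC in the Ethiopian calendar.

30 Nehase 2115 EC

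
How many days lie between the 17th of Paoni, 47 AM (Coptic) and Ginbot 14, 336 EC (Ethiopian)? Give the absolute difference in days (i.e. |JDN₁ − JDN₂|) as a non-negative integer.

4716

First date → JDN 1842117; second date → JDN 1846833.
The interval is |1842117 − 1846833| = 4716 days.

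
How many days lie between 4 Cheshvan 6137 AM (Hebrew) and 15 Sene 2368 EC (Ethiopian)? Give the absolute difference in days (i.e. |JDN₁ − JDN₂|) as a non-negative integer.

First date → JDN 2589168; second date → JDN 2589052.
The interval is |2589168 − 2589052| = 116 days.

116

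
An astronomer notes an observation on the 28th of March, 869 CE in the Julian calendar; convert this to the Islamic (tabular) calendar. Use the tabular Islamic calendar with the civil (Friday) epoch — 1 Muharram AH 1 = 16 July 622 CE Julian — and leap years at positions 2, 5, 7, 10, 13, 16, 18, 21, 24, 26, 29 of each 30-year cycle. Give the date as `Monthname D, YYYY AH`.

Rabi' al-Thani 10, 255 AH

The source date corresponds to 1 April 869 in the proleptic Gregorian calendar (JDN 2038547).
That day falls on 10 Rabi' al-Thani 255 AH in the tabular Islamic calendar.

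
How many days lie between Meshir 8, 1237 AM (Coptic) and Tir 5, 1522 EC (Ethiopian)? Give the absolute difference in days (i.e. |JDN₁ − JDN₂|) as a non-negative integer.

3254

First date → JDN 2276636; second date → JDN 2279890.
The interval is |2276636 − 2279890| = 3254 days.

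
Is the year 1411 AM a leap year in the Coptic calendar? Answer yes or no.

1411 mod 4 = 3; in the Coptic calendar a year is leap when year mod 4 = 3, so it is a leap year.

yes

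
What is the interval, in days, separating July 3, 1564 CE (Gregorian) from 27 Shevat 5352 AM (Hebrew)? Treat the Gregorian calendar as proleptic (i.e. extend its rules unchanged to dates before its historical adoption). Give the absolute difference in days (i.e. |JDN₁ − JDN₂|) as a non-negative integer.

First date → JDN 2292483; second date → JDN 2302566.
The interval is |2292483 − 2302566| = 10083 days.

10083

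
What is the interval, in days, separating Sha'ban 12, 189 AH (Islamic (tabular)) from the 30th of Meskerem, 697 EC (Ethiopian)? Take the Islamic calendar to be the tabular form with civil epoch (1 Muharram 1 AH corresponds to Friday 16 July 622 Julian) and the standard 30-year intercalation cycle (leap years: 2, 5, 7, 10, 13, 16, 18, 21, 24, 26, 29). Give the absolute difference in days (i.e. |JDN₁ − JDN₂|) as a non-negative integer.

First date → JDN 2015279; second date → JDN 1978464.
The interval is |2015279 − 1978464| = 36815 days.

36815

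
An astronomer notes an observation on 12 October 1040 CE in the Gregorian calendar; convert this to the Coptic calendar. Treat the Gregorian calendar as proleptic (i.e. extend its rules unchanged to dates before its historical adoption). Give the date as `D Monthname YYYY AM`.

Julian Day Number of the source date = 2101197.
Converting JDN 2101197 to the Coptic calendar gives 9 Paopi 757 AM.

9 Paopi 757 AM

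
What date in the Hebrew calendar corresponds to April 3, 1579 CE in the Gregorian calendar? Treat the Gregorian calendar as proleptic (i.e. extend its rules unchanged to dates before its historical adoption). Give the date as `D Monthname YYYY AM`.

Both dates share Julian Day Number 2297870; in the Hebrew calendar that is 26 Adar II 5339 AM.

26 Adar II 5339 AM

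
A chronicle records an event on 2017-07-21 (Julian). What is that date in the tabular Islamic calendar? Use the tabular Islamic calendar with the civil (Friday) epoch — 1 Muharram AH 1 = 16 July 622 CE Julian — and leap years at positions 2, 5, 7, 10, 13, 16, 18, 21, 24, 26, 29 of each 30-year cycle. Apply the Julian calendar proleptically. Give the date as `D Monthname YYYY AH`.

Julian Day Number of the source date = 2457969.
Converting JDN 2457969 to the tabular Islamic calendar gives 10 Dhu al-Qa'dah 1438 AH.

10 Dhu al-Qa'dah 1438 AH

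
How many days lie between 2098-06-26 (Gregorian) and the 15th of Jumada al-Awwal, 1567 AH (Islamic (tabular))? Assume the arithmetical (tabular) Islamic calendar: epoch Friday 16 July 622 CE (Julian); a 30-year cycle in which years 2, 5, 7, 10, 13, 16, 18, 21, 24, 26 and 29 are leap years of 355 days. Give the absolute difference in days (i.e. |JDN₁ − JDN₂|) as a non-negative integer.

JDN of the first date = 2487516.
JDN of the second date = 2503510.
|2503510 − 2487516| = 15994.

15994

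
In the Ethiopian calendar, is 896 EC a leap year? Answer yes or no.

no

896 mod 4 = 0; in the Ethiopian calendar a year is leap when year mod 4 = 3, so it is a common year.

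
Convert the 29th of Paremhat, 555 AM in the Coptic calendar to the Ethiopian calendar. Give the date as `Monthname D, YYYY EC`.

Megabit 29, 831 EC

Julian Day Number of the source date = 2027586.
Converting JDN 2027586 to the Ethiopian calendar gives 29 Megabit 831 EC.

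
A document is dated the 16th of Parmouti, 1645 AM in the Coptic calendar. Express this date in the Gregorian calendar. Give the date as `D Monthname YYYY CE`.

Julian Day Number of the source date = 2425726.
Converting JDN 2425726 to the Gregorian calendar gives 24 April 1929 CE.

24 April 1929 CE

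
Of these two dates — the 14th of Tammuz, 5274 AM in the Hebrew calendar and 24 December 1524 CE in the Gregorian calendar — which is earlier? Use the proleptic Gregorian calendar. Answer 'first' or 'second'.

Converting both to JDN: 2274235 vs 2278047; the smaller is the first.

first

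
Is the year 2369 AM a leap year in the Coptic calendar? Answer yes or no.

2369 mod 4 = 1; in the Coptic calendar a year is leap when year mod 4 = 3, so it is a common year.

no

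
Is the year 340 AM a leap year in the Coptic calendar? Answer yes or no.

340 mod 4 = 0; in the Coptic calendar a year is leap when year mod 4 = 3, so it is a common year.

no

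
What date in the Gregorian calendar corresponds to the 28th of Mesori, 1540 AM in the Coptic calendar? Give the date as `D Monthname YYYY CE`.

Julian Day Number of the source date = 2387507.
Converting JDN 2387507 to the Gregorian calendar gives 2 September 1824 CE.

2 September 1824 CE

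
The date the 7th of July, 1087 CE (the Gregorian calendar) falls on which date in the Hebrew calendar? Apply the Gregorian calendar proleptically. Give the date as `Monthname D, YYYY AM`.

Julian Day Number of the source date = 2118266.
Converting JDN 2118266 to the Hebrew calendar gives 26 Tammuz 4847 AM.

Tammuz 26, 4847 AM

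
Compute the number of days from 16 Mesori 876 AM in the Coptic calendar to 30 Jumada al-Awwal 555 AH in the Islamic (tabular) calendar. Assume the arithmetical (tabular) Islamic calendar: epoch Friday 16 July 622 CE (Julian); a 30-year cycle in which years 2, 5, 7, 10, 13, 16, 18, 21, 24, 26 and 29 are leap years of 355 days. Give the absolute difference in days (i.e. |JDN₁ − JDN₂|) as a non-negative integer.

JDN of the first date = 2144969.
JDN of the second date = 2144906.
|2144906 − 2144969| = 63.

63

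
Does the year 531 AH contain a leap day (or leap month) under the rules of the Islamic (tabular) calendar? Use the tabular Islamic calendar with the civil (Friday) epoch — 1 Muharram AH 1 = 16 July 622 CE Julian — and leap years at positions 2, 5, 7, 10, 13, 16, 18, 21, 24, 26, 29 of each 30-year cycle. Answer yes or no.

yes

Year 531 AH is year 21 of its 30-year cycle; leap positions are 2, 5, 7, 10, 13, 16, 18, 21, 24, 26, 29, so it is a leap year (355 days).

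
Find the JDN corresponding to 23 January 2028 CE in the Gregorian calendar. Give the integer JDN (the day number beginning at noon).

2461794

JDN 2299161 is 15 October 1582 CE (Gregorian); the target day is +162633 days from there, so JDN = 2461794.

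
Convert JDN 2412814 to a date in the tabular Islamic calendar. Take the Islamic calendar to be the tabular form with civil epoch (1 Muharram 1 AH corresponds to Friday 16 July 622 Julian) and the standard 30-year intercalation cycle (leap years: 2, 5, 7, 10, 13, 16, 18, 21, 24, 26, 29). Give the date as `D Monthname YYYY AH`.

7 Jumada al-Thani 1311 AH

JDN 2412814 is 16 December 1893 in the Gregorian calendar.
In the tabular Islamic calendar that day is 7 Jumada al-Thani 1311 AH.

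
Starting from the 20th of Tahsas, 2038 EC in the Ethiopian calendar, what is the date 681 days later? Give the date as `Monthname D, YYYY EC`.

JDN of the 20th of Tahsas, 2038 EC = 2468344.
2468344 + 681 = 2469025.
JDN 2469025 in the Ethiopian calendar is Tikimt 30, 2040 EC.

Tikimt 30, 2040 EC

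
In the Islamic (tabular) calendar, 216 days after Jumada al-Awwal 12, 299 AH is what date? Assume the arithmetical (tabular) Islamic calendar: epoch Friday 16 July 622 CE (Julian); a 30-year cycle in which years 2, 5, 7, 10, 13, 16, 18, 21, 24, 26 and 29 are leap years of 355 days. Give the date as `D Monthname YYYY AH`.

21 Dhu al-Hijjah 299 AH

JDN of Jumada al-Awwal 12, 299 AH = 2054170.
2054170 + 216 = 2054386.
JDN 2054386 in the tabular Islamic calendar is 21 Dhu al-Hijjah 299 AH.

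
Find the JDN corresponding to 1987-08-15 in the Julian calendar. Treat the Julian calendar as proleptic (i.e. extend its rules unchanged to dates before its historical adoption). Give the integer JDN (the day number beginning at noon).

2447036

Equivalently 28 August 1987 (Gregorian).
JDN 2299161 is 15 October 1582 CE (Gregorian); the target day is +147875 days from there, so JDN = 2447036.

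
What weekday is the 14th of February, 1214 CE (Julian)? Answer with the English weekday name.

Equivalently 21 February 1214 Gregorian, JDN 2164516.
Since JDN mod 7 = 4 (0 = Monday), the day is Friday.

Friday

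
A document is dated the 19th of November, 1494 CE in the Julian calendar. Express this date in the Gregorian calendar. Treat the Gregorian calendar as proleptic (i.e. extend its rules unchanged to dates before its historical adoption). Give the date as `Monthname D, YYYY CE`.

November 28, 1494 CE

For dates in this range the Gregorian date is 9 days ahead of the Julian.
19 November 1494 Julian + 9 days → 28 November 1494 Gregorian.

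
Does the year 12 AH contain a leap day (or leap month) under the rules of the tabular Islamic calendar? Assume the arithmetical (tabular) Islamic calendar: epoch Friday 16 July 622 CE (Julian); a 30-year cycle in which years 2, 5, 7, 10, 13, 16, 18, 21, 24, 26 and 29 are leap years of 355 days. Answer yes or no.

Year 12 AH is year 12 of its 30-year cycle; leap positions are 2, 5, 7, 10, 13, 16, 18, 21, 24, 26, 29, so it is a common year (354 days).

no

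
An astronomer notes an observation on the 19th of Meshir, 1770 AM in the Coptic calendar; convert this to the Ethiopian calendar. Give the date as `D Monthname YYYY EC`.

19 Yekatit 2046 EC

Both dates share Julian Day Number 2471325; in the Ethiopian calendar that is 19 Yekatit 2046 EC.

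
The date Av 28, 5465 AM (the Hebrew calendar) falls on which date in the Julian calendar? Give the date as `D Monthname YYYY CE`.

7 August 1705 CE

Julian Day Number of the source date = 2344028.
Converting JDN 2344028 to the Julian calendar gives 7 August 1705 CE.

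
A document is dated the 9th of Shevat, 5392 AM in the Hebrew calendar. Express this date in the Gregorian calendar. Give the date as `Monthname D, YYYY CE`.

February 1, 1632 CE

Julian Day Number of the source date = 2317167.
Converting JDN 2317167 to the Gregorian calendar gives 1 February 1632 CE.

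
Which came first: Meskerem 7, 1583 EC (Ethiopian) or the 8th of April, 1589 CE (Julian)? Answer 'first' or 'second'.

The two dates have Julian Day Numbers 2302052 and 2301538 respectively.
Since 2301538 < 2302052, the second date comes first.

second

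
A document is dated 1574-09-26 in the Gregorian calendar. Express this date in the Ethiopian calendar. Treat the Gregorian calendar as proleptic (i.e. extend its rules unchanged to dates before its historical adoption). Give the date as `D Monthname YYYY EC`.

19 Meskerem 1567 EC

Both dates share Julian Day Number 2296220; in the Ethiopian calendar that is 19 Meskerem 1567 EC.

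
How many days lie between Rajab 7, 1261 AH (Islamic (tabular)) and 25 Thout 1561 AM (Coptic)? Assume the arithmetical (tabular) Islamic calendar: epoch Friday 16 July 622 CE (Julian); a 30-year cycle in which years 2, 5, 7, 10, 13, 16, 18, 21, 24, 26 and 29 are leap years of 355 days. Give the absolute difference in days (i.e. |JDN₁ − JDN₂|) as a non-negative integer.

JDN of the first date = 2395125.
JDN of the second date = 2394844.
|2394844 − 2395125| = 281.

281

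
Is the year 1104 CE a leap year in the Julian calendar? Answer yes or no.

1104 mod 4 = 0, so it is a leap year in the Julian calendar.

yes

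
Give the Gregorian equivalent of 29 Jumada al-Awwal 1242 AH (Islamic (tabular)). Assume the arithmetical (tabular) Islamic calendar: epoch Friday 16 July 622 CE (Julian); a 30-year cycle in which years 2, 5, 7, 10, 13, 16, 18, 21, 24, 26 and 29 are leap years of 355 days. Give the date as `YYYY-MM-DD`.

1826-12-29

Both dates share Julian Day Number 2388355; in the Gregorian calendar that is 29 December 1826 CE.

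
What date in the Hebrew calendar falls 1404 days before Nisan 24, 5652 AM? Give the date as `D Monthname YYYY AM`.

JDN of Nisan 24, 5652 AM = 2412210.
2412210 − 1404 = 2410806.
JDN 2410806 in the Hebrew calendar is 8 Tammuz 5648 AM.

8 Tammuz 5648 AM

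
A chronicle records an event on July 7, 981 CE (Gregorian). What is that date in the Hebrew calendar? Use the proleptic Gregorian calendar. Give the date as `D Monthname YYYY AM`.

26 Tammuz 4741 AM

Julian Day Number of the source date = 2079551.
Converting JDN 2079551 to the Hebrew calendar gives 26 Tammuz 4741 AM.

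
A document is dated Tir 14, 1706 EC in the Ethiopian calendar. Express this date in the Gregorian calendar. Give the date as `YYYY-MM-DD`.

1714-01-20

Both dates share Julian Day Number 2347105; in the Gregorian calendar that is 20 January 1714 CE.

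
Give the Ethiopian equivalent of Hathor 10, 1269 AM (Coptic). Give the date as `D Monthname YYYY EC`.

10 Hidar 1545 EC

The source date corresponds to 16 November 1552 in the proleptic Gregorian calendar (JDN 2288236).
That day falls on 10 Hidar 1545 EC in the Ethiopian calendar.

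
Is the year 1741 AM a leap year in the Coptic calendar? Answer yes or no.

1741 mod 4 = 1; in the Coptic calendar a year is leap when year mod 4 = 3, so it is a common year.

no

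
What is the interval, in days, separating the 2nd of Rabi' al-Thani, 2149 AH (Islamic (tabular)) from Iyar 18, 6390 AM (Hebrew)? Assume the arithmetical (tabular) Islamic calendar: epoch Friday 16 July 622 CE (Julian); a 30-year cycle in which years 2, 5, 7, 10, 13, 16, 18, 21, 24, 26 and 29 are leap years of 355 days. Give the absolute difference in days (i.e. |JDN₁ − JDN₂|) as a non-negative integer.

First date → JDN 2709710; second date → JDN 2681790.
The interval is |2709710 − 2681790| = 27920 days.

27920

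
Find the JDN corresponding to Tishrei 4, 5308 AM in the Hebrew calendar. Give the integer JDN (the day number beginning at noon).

2286360

In the proleptic Gregorian calendar the same day is 28 September 1547.
JDN 2299161 is 15 October 1582 CE (Gregorian); the target day is −12801 days from there, so JDN = 2286360.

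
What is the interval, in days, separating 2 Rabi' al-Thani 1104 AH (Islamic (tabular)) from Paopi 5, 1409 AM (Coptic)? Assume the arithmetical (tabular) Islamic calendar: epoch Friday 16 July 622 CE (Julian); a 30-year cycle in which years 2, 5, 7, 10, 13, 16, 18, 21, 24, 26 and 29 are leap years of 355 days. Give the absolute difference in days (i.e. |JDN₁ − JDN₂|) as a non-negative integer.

First date → JDN 2339396; second date → JDN 2339336.
The interval is |2339396 − 2339336| = 60 days.

60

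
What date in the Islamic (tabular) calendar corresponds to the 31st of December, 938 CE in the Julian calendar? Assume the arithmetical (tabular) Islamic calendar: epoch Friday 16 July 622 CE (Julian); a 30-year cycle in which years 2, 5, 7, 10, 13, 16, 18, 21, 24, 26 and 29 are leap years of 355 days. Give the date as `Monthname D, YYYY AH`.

The source date corresponds to 5 January 939 in the proleptic Gregorian calendar (JDN 2064027).
That day falls on 5 Rabi' al-Awwal 327 AH in the tabular Islamic calendar.

Rabi' al-Awwal 5, 327 AH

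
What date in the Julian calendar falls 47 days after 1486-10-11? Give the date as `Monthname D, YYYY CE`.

JDN of 1486-10-11 = 2264103.
2264103 + 47 = 2264150.
JDN 2264150 in the Julian calendar is November 27, 1486 CE.

November 27, 1486 CE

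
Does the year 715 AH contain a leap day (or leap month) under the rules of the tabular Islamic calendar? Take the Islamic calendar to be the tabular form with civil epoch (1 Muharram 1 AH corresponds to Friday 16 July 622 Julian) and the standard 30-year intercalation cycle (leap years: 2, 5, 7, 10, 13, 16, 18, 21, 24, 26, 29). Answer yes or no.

no

Year 715 AH is year 25 of its 30-year cycle; leap positions are 2, 5, 7, 10, 13, 16, 18, 21, 24, 26, 29, so it is a common year (354 days).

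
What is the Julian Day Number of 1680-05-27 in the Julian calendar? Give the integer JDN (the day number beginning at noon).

2334825

Equivalently 6 June 1680 (Gregorian).
JDN 2299161 is 15 October 1582 CE (Gregorian); the target day is +35664 days from there, so JDN = 2334825.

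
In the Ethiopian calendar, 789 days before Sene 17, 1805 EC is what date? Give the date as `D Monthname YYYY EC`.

19 Miyazya 1803 EC

Counting 789 days back from JDN 2383418 reaches JDN 2382629, which is 19 Miyazya 1803 EC.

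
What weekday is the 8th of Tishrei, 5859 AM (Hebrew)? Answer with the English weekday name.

Saturday

This is JDN 2487616 (4 October 2098 Gregorian).
JDN 2487616 mod 7 = 5, and JDN 0 was a Monday, so this is a Saturday.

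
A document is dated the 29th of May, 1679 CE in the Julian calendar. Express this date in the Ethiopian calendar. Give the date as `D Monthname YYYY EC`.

The source date corresponds to 8 June 1679 in the Gregorian calendar (JDN 2334461).
That day falls on 4 Sene 1671 EC in the Ethiopian calendar.

4 Sene 1671 EC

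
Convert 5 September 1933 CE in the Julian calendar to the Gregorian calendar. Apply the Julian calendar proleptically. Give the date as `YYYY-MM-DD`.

1933-09-18

The Julian–Gregorian offset here is 13 days (Julian trailing).
5 September 1933 Julian + 13 days → 18 September 1933 Gregorian.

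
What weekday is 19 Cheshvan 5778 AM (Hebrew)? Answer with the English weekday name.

In the Gregorian calendar this is 8 November 2017 (JDN 2458066).
JDN 2458066 mod 7 = 2, and JDN 0 was a Monday, so this is a Wednesday.

Wednesday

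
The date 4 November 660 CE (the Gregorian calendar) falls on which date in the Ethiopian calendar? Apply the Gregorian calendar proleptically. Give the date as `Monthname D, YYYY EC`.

Hidar 5, 653 EC

Both dates share Julian Day Number 1962428; in the Ethiopian calendar that is 5 Hidar 653 EC.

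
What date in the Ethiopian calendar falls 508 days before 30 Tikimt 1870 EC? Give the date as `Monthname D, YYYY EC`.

Sene 12, 1868 EC

Counting 508 days back from JDN 2406932 reaches JDN 2406424, which is Sene 12, 1868 EC.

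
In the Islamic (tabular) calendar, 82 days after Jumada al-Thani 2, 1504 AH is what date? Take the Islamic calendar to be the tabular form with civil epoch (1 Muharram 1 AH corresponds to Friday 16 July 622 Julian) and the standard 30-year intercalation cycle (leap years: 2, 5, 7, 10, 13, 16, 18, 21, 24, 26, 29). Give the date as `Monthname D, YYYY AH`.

Sha'ban 25, 1504 AH

Counting 82 days forward from JDN 2481202 reaches JDN 2481284, which is Sha'ban 25, 1504 AH.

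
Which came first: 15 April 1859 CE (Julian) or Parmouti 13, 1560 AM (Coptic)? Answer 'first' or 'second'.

The two dates have Julian Day Numbers 2400162 and 2394677 respectively.
Since 2394677 < 2400162, the second date comes first.

second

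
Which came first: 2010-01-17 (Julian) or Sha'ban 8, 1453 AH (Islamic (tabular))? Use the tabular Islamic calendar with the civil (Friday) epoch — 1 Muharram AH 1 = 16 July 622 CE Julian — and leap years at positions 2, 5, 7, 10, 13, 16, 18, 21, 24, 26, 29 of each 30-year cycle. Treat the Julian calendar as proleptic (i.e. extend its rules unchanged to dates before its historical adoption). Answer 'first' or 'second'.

first

Converting both to JDN: 2455227 vs 2463194; the smaller is the first.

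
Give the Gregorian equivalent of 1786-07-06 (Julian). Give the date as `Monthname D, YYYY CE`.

At this point the Julian calendar is 11 days behind the Gregorian.
6 July 1786 Julian + 11 days → 17 July 1786 Gregorian.

July 17, 1786 CE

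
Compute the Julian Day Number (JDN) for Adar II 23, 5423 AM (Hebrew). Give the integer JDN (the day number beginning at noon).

In the Gregorian calendar the same day is 1 April 1663.
JDN 2451545 is 1 January 2000 CE (Gregorian); the target day is −122996 days from there, so JDN = 2328549.

2328549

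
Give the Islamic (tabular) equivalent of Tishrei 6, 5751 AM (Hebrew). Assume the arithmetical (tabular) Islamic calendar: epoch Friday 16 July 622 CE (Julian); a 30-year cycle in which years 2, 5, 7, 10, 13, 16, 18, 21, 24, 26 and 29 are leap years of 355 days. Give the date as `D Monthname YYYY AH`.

Julian Day Number of the source date = 2448160.
Converting JDN 2448160 to the tabular Islamic calendar gives 5 Rabi' al-Awwal 1411 AH.

5 Rabi' al-Awwal 1411 AH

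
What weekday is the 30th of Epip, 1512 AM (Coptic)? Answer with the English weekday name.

Equivalently 4 August 1796 Gregorian, JDN 2377252.
Since JDN mod 7 = 3 (0 = Monday), the day is Thursday.

Thursday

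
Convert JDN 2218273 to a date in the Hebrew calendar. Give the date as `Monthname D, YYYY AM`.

Iyar 13, 5121 AM

JDN 2218273 is 28 April 1361 in the proleptic Gregorian calendar.
In the Hebrew calendar that day is Iyar 13, 5121 AM.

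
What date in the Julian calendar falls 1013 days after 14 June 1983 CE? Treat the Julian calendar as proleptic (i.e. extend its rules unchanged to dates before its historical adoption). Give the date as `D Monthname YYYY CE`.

Counting 1013 days forward from JDN 2445513 reaches JDN 2446526, which is 23 March 1986 CE.

23 March 1986 CE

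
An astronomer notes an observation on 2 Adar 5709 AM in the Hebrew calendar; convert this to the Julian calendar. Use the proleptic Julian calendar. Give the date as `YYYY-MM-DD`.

1949-02-18

Julian Day Number of the source date = 2432979.
Converting JDN 2432979 to the Julian calendar gives 18 February 1949 CE.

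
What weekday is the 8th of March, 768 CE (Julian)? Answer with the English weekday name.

Tuesday

This is JDN 2001637 (12 March 768 Gregorian).
Since JDN mod 7 = 1 (0 = Monday), the day is Tuesday.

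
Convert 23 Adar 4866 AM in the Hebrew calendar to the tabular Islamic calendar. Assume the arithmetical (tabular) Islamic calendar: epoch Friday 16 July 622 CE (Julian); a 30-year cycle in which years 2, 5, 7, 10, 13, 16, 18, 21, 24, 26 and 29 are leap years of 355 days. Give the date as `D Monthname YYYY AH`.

22 Jumada al-Thani 499 AH

Julian Day Number of the source date = 2125084.
Converting JDN 2125084 to the tabular Islamic calendar gives 22 Jumada al-Thani 499 AH.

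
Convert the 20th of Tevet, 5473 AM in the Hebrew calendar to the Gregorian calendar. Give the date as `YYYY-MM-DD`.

1713-01-18

Julian Day Number of the source date = 2346738.
Converting JDN 2346738 to the Gregorian calendar gives 18 January 1713 CE.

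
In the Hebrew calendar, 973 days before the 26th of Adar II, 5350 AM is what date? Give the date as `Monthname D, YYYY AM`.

Counting 973 days back from JDN 2301886 reaches JDN 2300913, which is Tammuz 27, 5347 AM.

Tammuz 27, 5347 AM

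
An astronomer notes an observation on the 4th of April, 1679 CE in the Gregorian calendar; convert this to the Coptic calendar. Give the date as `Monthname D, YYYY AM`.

Julian Day Number of the source date = 2334396.
Converting JDN 2334396 to the Coptic calendar gives 29 Paremhat 1395 AM.

Paremhat 29, 1395 AM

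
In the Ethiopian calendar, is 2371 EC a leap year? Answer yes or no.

yes

2371 mod 4 = 3; in the Ethiopian calendar a year is leap when year mod 4 = 3, so it is a leap year.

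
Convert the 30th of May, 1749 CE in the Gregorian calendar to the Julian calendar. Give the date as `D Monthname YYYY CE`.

For dates in this range the Gregorian date is 11 days ahead of the Julian.
30 May 1749 Gregorian − 11 days → 19 May 1749 Julian.

19 May 1749 CE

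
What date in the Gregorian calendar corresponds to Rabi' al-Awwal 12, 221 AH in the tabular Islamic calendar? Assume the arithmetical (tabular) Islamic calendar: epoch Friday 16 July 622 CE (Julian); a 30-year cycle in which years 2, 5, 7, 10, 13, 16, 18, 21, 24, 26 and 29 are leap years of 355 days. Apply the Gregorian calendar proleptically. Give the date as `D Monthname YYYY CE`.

9 March 836 CE

Both dates share Julian Day Number 2026471; in the Gregorian calendar that is 9 March 836 CE.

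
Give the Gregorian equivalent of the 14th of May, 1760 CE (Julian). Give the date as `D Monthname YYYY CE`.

25 May 1760 CE

For dates in this range the Gregorian date is 11 days ahead of the Julian.
14 May 1760 Julian + 11 days → 25 May 1760 Gregorian.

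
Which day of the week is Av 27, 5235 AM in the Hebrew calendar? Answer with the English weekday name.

Equivalently 9 August 1475 Gregorian, JDN 2260013.
2260013 ≡ 0 (mod 7); counting from Monday = 0 gives Monday.

Monday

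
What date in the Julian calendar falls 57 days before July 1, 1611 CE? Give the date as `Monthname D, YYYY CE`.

Counting 57 days back from JDN 2309657 reaches JDN 2309600, which is May 5, 1611 CE.

May 5, 1611 CE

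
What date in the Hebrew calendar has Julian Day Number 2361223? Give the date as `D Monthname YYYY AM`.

JDN 2361223 is 15 September 1752 in the Gregorian calendar.
In the Hebrew calendar that day is 7 Tishrei 5513 AM.

7 Tishrei 5513 AM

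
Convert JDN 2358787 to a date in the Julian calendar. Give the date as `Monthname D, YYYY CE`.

JDN 2358787 is 14 January 1746 in the Gregorian calendar.
In the Julian calendar that day is January 3, 1746 CE.

January 3, 1746 CE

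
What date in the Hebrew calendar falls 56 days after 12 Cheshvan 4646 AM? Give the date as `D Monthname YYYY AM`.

8 Tevet 4646 AM

Counting 56 days forward from JDN 2044601 reaches JDN 2044657, which is 8 Tevet 4646 AM.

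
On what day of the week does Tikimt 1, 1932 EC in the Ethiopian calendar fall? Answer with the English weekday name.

Equivalently 12 October 1939 Gregorian, JDN 2429549.
Since JDN mod 7 = 3 (0 = Monday), the day is Thursday.

Thursday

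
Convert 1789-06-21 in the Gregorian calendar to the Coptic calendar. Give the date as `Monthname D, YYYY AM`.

Paoni 16, 1505 AM

Julian Day Number of the source date = 2374651.
Converting JDN 2374651 to the Coptic calendar gives 16 Paoni 1505 AM.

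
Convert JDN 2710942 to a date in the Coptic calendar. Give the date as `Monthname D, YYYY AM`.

JDN 2710942 is 17 March 2710 in the Gregorian calendar.
In the Coptic calendar that day is Paremhat 2, 2426 AM.

Paremhat 2, 2426 AM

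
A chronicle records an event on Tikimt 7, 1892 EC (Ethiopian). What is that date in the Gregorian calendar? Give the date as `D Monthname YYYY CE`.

17 October 1899 CE

Julian Day Number of the source date = 2414945.
Converting JDN 2414945 to the Gregorian calendar gives 17 October 1899 CE.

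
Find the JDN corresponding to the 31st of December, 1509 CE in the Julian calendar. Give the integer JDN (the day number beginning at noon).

Equivalently 10 January 1510 (proleptic Gregorian).
JDN 2299161 is 15 October 1582 CE (Gregorian); the target day is −26576 days from there, so JDN = 2272585.

2272585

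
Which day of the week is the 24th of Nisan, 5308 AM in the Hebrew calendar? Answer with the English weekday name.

Equivalently 12 April 1548 Gregorian, JDN 2286557.
Since JDN mod 7 = 0 (0 = Monday), the day is Monday.

Monday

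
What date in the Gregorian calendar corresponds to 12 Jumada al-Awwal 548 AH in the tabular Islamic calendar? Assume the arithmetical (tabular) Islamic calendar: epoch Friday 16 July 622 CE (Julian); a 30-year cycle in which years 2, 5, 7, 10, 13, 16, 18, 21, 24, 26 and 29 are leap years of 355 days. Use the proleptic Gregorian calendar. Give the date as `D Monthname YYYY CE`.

Julian Day Number of the source date = 2142408.
Converting JDN 2142408 to the Gregorian calendar gives 12 August 1153 CE.

12 August 1153 CE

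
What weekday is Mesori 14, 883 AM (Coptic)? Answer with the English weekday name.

Equivalently 14 August 1167 Gregorian, JDN 2147523.
Since JDN mod 7 = 0 (0 = Monday), the day is Monday.

Monday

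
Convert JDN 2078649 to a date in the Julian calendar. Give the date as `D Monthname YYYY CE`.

12 January 979 CE

JDN 2078649 is 17 January 979 in the proleptic Gregorian calendar.
In the Julian calendar that day is 12 January 979 CE.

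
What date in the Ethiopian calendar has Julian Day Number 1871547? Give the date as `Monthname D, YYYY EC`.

Tir 11, 404 EC

JDN 1871547 is 8 January 412 in the proleptic Gregorian calendar.
In the Ethiopian calendar that day is Tir 11, 404 EC.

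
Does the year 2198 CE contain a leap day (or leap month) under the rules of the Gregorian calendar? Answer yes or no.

no

2198 is not divisible by 4, so it is a common year.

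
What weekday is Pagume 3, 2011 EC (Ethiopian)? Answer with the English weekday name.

In the Gregorian calendar this is 8 September 2019 (JDN 2458735).
Since JDN mod 7 = 6 (0 = Monday), the day is Sunday.

Sunday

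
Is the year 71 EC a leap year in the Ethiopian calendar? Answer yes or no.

71 mod 4 = 3; in the Ethiopian calendar a year is leap when year mod 4 = 3, so it is a leap year.

yes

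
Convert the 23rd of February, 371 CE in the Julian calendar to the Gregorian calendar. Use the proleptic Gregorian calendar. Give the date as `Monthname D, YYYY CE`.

The Julian–Gregorian offset here is 1 day (Julian trailing).
23 February 371 Julian + 1 day → 24 February 371 Gregorian.

February 24, 371 CE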